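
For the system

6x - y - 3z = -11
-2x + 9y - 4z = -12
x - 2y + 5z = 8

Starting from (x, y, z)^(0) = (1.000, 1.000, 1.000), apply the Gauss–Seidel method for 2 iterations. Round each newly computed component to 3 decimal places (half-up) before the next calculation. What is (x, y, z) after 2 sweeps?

Iteration 1:
  x = (-11 - (-1)·1.000 - (-3)·1.000) / (6) = -1.167
  y = (-12 - (-2)·-1.167 - (-4)·1.000) / (9) = -1.148
  z = (8 - (1)·-1.167 - (-2)·-1.148) / (5) = 1.374
Iteration 2:
  x = (-11 - (-1)·-1.148 - (-3)·1.374) / (6) = -1.338
  y = (-12 - (-2)·-1.338 - (-4)·1.374) / (9) = -1.020
  z = (8 - (1)·-1.338 - (-2)·-1.020) / (5) = 1.460

(-1.338, -1.020, 1.460)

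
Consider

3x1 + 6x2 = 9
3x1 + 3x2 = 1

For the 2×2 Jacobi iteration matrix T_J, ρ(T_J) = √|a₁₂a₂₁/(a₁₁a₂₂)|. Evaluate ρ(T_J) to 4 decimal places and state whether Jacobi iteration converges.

a₁₂a₂₁/(a₁₁a₂₂) = (6)·(3) / ((3)·(3)) = 2.000000
ρ = √|2.000000| = √2.000000 = 1.4142
ρ > 1, so Jacobi diverges

1.4142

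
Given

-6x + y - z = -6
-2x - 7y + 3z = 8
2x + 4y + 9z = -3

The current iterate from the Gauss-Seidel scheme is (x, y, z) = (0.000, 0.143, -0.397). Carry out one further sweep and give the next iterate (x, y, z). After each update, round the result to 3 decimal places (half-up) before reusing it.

One sweep:
  x = (-6 - (1)·0.143 - (-1)·-0.397) / (-6) = 1.090
  y = (8 - (-2)·1.090 - (3)·-0.397) / (-7) = -1.624
  z = (-3 - (2)·1.090 - (4)·-1.624) / (9) = 0.146

(1.090, -1.624, 0.146)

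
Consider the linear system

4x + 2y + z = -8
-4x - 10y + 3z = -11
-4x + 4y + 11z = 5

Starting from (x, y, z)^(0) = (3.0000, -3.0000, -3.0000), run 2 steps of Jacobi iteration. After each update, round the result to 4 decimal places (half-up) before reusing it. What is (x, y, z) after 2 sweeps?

Iteration 1:
  x = (-8 - (2)·-3.0000 - (1)·-3.0000) / (4) = 0.2500
  y = (-11 - (-4)·3.0000 - (3)·-3.0000) / (-10) = -1.0000
  z = (5 - (-4)·3.0000 - (4)·-3.0000) / (11) = 2.6364
Iteration 2:
  x = (-8 - (2)·-1.0000 - (1)·2.6364) / (4) = -2.1591
  y = (-11 - (-4)·0.2500 - (3)·2.6364) / (-10) = 1.7909
  z = (5 - (-4)·0.2500 - (4)·-1.0000) / (11) = 0.9091

(-2.1591, 1.7909, 0.9091)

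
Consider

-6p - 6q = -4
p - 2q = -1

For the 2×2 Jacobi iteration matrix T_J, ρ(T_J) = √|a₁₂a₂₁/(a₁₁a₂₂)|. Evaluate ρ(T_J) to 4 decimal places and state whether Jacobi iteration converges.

a₁₂a₂₁/(a₁₁a₂₂) = (-6)·(1) / ((-6)·(-2)) = -0.500000
ρ = √|-0.500000| = √0.500000 = 0.7071
ρ < 1, so Jacobi converges

0.7071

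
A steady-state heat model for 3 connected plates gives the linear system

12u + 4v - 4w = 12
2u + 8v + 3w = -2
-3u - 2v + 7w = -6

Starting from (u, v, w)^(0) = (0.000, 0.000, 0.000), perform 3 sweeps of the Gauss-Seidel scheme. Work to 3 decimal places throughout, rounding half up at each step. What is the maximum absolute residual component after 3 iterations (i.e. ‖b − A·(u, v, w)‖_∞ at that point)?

0.076

Iteration 1:
  u = (12 - (4)·0.000 - (-4)·0.000) / (12) = 1.000
  v = (-2 - (2)·1.000 - (3)·0.000) / (8) = -0.500
  w = (-6 - (-3)·1.000 - (-2)·-0.500) / (7) = -0.571
Iteration 2:
  u = (12 - (4)·-0.500 - (-4)·-0.571) / (12) = 0.976
  v = (-2 - (2)·0.976 - (3)·-0.571) / (8) = -0.280
  w = (-6 - (-3)·0.976 - (-2)·-0.280) / (7) = -0.519
Iteration 3:
  u = (12 - (4)·-0.280 - (-4)·-0.519) / (12) = 0.920
  v = (-2 - (2)·0.920 - (3)·-0.519) / (8) = -0.285
  w = (-6 - (-3)·0.920 - (-2)·-0.285) / (7) = -0.544
Residual b − A·x = (-0.076, 0.072, -0.002); ∞-norm = 0.076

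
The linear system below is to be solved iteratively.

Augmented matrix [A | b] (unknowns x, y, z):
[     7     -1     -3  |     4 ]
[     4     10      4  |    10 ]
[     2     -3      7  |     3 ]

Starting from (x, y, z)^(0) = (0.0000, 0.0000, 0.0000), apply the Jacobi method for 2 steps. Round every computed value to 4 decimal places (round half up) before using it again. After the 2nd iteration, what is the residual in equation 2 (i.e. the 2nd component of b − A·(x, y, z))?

-2.3676

Iteration 1:
  x = (4 - (-1)·0.0000 - (-3)·0.0000) / (7) = 0.5714
  y = (10 - (4)·0.0000 - (4)·0.0000) / (10) = 1.0000
  z = (3 - (2)·0.0000 - (-3)·0.0000) / (7) = 0.4286
Iteration 2:
  x = (4 - (-1)·1.0000 - (-3)·0.4286) / (7) = 0.8980
  y = (10 - (4)·0.5714 - (4)·0.4286) / (10) = 0.6000
  z = (3 - (2)·0.5714 - (-3)·1.0000) / (7) = 0.6939
Residual b − A·x = (0.3957, -2.3676, -1.8533)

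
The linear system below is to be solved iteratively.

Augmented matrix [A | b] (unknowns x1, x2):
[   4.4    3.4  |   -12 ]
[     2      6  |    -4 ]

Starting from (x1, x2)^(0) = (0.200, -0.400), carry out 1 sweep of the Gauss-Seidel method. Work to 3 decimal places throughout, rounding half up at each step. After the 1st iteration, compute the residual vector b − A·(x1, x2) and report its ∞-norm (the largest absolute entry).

Iteration 1:
  x1 = (-12 - (3.4)·-0.400) / (4.4) = -2.418
  x2 = (-4 - (2)·-2.418) / (6) = 0.139
Residual b − A·x = (-1.833, 0.002); ∞-norm = 1.833

1.833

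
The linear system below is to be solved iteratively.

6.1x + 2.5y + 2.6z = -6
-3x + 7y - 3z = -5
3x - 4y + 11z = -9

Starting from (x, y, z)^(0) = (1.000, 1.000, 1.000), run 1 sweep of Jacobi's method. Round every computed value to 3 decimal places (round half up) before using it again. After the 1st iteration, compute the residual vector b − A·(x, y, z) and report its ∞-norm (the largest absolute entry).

Iteration 1:
  x = (-6 - (2.5)·1.000 - (2.6)·1.000) / (6.1) = -1.820
  y = (-5 - (-3)·1.000 - (-3)·1.000) / (7) = 0.143
  z = (-9 - (3)·1.000 - (-4)·1.000) / (11) = -0.727
Residual b − A·x = (6.635, -13.642, 5.029); ∞-norm = 13.642

13.642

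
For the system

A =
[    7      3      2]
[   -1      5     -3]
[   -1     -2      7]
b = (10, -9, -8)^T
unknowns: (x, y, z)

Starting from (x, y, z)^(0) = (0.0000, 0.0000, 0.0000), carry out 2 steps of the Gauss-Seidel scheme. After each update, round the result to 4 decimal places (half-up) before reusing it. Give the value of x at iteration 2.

2.4694

Iteration 1:
  x = (10 - (3)·0.0000 - (2)·0.0000) / (7) = 1.4286
  y = (-9 - (-1)·1.4286 - (-3)·0.0000) / (5) = -1.5143
  z = (-8 - (-1)·1.4286 - (-2)·-1.5143) / (7) = -1.3714
Iteration 2:
  x = (10 - (3)·-1.5143 - (2)·-1.3714) / (7) = 2.4694
  y = (-9 - (-1)·2.4694 - (-3)·-1.3714) / (5) = -2.1290
  z = (-8 - (-1)·2.4694 - (-2)·-2.1290) / (7) = -1.3984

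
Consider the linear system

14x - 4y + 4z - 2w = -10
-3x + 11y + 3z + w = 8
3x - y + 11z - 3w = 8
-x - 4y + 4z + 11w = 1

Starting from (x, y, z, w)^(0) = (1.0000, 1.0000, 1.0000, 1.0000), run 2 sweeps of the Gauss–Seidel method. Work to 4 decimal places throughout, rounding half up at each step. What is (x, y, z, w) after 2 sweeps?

Iteration 1:
  x = (-10 - (-4)·1.0000 - (4)·1.0000 - (-2)·1.0000) / (14) = -0.5714
  y = (8 - (-3)·-0.5714 - (3)·1.0000 - (1)·1.0000) / (11) = 0.2078
  z = (8 - (3)·-0.5714 - (-1)·0.2078 - (-3)·1.0000) / (11) = 1.1747
  w = (1 - (-1)·-0.5714 - (-4)·0.2078 - (4)·1.1747) / (11) = -0.3126
Iteration 2:
  x = (-10 - (-4)·0.2078 - (4)·1.1747 - (-2)·-0.3126) / (14) = -1.0352
  y = (8 - (-3)·-1.0352 - (3)·1.1747 - (1)·-0.3126) / (11) = 0.1530
  z = (8 - (3)·-1.0352 - (-1)·0.1530 - (-3)·-0.3126) / (11) = 0.9383
  w = (1 - (-1)·-1.0352 - (-4)·0.1530 - (4)·0.9383) / (11) = -0.2888

(-1.0352, 0.1530, 0.9383, -0.2888)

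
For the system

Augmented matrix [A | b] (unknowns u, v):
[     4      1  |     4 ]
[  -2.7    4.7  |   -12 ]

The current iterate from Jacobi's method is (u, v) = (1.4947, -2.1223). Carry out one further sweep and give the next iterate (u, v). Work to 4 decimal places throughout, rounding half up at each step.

One sweep:
  u = (4 - (1)·-2.1223) / (4) = 1.5306
  v = (-12 - (-2.7)·1.4947) / (4.7) = -1.6945

(1.5306, -1.6945)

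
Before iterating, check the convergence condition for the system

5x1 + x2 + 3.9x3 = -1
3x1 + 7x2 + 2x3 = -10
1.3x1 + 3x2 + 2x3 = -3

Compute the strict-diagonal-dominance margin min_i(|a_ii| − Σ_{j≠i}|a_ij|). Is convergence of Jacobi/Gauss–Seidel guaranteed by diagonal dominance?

row 1: |5| − (1+3.9) = 0.1
row 2: |7| − (3+2) = 2
row 3: |2| − (1.3+3) = -2.3
minimum over rows = -2.3 → not strictly diagonally dominant

-2.3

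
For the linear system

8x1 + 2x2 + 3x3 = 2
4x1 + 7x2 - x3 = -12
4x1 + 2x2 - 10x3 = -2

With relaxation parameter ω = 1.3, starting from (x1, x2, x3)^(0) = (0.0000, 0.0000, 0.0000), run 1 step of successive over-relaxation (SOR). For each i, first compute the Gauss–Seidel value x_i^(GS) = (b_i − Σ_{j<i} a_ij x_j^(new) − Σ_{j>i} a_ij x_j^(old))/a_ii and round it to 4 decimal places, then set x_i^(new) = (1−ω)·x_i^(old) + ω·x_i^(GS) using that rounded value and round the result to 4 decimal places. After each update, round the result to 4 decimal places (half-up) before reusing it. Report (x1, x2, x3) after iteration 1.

(0.3250, -2.4700, -0.2132)

Iteration 1:
  x1: GS value = (2 - (2)·0.0000 - (3)·0.0000) / (8) = 0.2500;  x1 ← (1−ω)·0.0000 + ω·0.2500 = 0.3250
  x2: GS value = (-12 - (4)·0.3250 - (-1)·0.0000) / (7) = -1.9000;  x2 ← (1−ω)·0.0000 + ω·-1.9000 = -2.4700
  x3: GS value = (-2 - (4)·0.3250 - (2)·-2.4700) / (-10) = -0.1640;  x3 ← (1−ω)·0.0000 + ω·-0.1640 = -0.2132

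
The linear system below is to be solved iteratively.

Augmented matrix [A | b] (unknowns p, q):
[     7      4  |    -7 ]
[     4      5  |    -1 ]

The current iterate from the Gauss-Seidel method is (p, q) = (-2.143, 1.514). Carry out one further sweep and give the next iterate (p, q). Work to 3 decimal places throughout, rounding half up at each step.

One sweep:
  p = (-7 - (4)·1.514) / (7) = -1.865
  q = (-1 - (4)·-1.865) / (5) = 1.292

(-1.865, 1.292)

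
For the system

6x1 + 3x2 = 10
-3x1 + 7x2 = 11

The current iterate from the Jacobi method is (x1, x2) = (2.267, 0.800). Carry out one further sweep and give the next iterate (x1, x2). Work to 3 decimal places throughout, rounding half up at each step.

One sweep:
  x1 = (10 - (3)·0.800) / (6) = 1.267
  x2 = (11 - (-3)·2.267) / (7) = 2.543

(1.267, 2.543)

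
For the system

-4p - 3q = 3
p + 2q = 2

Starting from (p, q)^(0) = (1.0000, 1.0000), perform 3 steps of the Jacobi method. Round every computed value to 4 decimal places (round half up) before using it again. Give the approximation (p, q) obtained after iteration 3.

Iteration 1:
  p = (3 - (-3)·1.0000) / (-4) = -1.5000
  q = (2 - (1)·1.0000) / (2) = 0.5000
Iteration 2:
  p = (3 - (-3)·0.5000) / (-4) = -1.1250
  q = (2 - (1)·-1.5000) / (2) = 1.7500
Iteration 3:
  p = (3 - (-3)·1.7500) / (-4) = -2.0625
  q = (2 - (1)·-1.1250) / (2) = 1.5625

(-2.0625, 1.5625)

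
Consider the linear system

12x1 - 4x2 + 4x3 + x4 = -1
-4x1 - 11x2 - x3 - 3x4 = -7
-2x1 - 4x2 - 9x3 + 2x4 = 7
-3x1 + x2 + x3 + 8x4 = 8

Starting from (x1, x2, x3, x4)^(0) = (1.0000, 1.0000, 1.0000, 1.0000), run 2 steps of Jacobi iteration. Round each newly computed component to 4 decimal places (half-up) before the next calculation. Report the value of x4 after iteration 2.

1.1016

Iteration 1:
  x1 = (-1 - (-4)·1.0000 - (4)·1.0000 - (1)·1.0000) / (12) = -0.1667
  x2 = (-7 - (-4)·1.0000 - (-1)·1.0000 - (-3)·1.0000) / (-11) = -0.0909
  x3 = (7 - (-2)·1.0000 - (-4)·1.0000 - (2)·1.0000) / (-9) = -1.2222
  x4 = (8 - (-3)·1.0000 - (1)·1.0000 - (1)·1.0000) / (8) = 1.1250
Iteration 2:
  x1 = (-1 - (-4)·-0.0909 - (4)·-1.2222 - (1)·1.1250) / (12) = 0.2000
  x2 = (-7 - (-4)·-0.1667 - (-1)·-1.2222 - (-3)·1.1250) / (-11) = 0.5013
  x3 = (7 - (-2)·-0.1667 - (-4)·-0.0909 - (2)·1.1250) / (-9) = -0.4503
  x4 = (8 - (-3)·-0.1667 - (1)·-0.0909 - (1)·-1.2222) / (8) = 1.1016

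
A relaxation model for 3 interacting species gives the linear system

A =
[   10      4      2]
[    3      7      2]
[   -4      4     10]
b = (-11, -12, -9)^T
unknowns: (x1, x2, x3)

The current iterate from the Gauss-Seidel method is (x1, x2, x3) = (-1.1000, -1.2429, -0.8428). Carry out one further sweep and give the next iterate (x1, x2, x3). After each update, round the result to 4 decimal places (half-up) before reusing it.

(-0.4343, -1.2874, -0.5588)

One sweep:
  x1 = (-11 - (4)·-1.2429 - (2)·-0.8428) / (10) = -0.4343
  x2 = (-12 - (3)·-0.4343 - (2)·-0.8428) / (7) = -1.2874
  x3 = (-9 - (-4)·-0.4343 - (4)·-1.2874) / (10) = -0.5588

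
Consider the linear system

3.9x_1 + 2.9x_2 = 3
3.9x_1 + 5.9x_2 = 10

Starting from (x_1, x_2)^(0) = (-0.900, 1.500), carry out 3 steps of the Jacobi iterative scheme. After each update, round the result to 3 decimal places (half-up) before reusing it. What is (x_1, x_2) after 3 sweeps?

Iteration 1:
  x_1 = (3 - (2.9)·1.500) / (3.9) = -0.346
  x_2 = (10 - (3.9)·-0.900) / (5.9) = 2.290
Iteration 2:
  x_1 = (3 - (2.9)·2.290) / (3.9) = -0.934
  x_2 = (10 - (3.9)·-0.346) / (5.9) = 1.924
Iteration 3:
  x_1 = (3 - (2.9)·1.924) / (3.9) = -0.661
  x_2 = (10 - (3.9)·-0.934) / (5.9) = 2.312

(-0.661, 2.312)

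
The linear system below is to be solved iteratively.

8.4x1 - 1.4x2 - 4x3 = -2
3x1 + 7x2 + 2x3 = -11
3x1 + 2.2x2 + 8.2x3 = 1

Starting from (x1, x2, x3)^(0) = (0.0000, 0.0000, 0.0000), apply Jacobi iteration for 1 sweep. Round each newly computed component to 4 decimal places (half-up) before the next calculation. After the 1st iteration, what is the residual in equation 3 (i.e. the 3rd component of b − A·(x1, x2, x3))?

Iteration 1:
  x1 = (-2 - (-1.4)·0.0000 - (-4)·0.0000) / (8.4) = -0.2381
  x2 = (-11 - (3)·0.0000 - (2)·0.0000) / (7) = -1.5714
  x3 = (1 - (3)·0.0000 - (2.2)·0.0000) / (8.2) = 0.1220
Residual b − A·x = (-1.7119, 0.4701, 4.1710)

4.1710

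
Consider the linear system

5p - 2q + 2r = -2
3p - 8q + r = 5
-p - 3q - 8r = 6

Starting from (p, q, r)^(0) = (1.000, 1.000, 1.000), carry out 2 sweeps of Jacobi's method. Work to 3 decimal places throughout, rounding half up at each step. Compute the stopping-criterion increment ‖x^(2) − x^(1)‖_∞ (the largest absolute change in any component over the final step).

Iteration 1:
  p = (-2 - (-2)·1.000 - (2)·1.000) / (5) = -0.400
  q = (5 - (3)·1.000 - (1)·1.000) / (-8) = -0.125
  r = (6 - (-1)·1.000 - (-3)·1.000) / (-8) = -1.250
Iteration 2:
  p = (-2 - (-2)·-0.125 - (2)·-1.250) / (5) = 0.050
  q = (5 - (3)·-0.400 - (1)·-1.250) / (-8) = -0.931
  r = (6 - (-1)·-0.400 - (-3)·-0.125) / (-8) = -0.653
Change: (0.450, -0.806, 0.597) → max |·| = 0.806

0.806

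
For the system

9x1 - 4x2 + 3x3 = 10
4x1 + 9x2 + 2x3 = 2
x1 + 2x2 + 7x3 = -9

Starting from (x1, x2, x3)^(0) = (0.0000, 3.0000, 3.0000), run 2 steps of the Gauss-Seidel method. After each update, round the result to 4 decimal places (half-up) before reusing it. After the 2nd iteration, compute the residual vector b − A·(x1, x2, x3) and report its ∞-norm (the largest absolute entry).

5.2437

Iteration 1:
  x1 = (10 - (-4)·3.0000 - (3)·3.0000) / (9) = 1.4444
  x2 = (2 - (4)·1.4444 - (2)·3.0000) / (9) = -1.0864
  x3 = (-9 - (1)·1.4444 - (2)·-1.0864) / (7) = -1.1817
Iteration 2:
  x1 = (10 - (-4)·-1.0864 - (3)·-1.1817) / (9) = 1.0222
  x2 = (2 - (4)·1.0222 - (2)·-1.1817) / (9) = 0.0305
  x3 = (-9 - (1)·1.0222 - (2)·0.0305) / (7) = -1.4405
Residual b − A·x = (5.2437, 0.5177, 0.0003); ∞-norm = 5.2437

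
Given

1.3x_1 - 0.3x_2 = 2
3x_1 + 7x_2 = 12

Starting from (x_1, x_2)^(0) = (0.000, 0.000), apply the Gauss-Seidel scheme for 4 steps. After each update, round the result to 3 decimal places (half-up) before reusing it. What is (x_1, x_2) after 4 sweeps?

(1.760, 0.960)

Iteration 1:
  x_1 = (2 - (-0.3)·0.000) / (1.3) = 1.538
  x_2 = (12 - (3)·1.538) / (7) = 1.055
Iteration 2:
  x_1 = (2 - (-0.3)·1.055) / (1.3) = 1.782
  x_2 = (12 - (3)·1.782) / (7) = 0.951
Iteration 3:
  x_1 = (2 - (-0.3)·0.951) / (1.3) = 1.758
  x_2 = (12 - (3)·1.758) / (7) = 0.961
Iteration 4:
  x_1 = (2 - (-0.3)·0.961) / (1.3) = 1.760
  x_2 = (12 - (3)·1.760) / (7) = 0.960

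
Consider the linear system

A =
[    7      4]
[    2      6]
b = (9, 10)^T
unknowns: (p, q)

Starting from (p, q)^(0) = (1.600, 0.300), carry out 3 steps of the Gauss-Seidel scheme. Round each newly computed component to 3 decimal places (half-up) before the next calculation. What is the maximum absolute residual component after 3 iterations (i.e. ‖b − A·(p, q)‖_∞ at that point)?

0.143

Iteration 1:
  p = (9 - (4)·0.300) / (7) = 1.114
  q = (10 - (2)·1.114) / (6) = 1.295
Iteration 2:
  p = (9 - (4)·1.295) / (7) = 0.546
  q = (10 - (2)·0.546) / (6) = 1.485
Iteration 3:
  p = (9 - (4)·1.485) / (7) = 0.437
  q = (10 - (2)·0.437) / (6) = 1.521
Residual b − A·x = (-0.143, 0.000); ∞-norm = 0.143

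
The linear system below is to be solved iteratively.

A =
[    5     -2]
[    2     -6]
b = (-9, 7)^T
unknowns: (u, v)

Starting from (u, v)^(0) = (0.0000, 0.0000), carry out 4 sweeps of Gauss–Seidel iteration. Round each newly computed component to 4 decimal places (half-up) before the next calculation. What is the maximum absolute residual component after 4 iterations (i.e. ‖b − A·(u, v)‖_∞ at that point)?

Iteration 1:
  u = (-9 - (-2)·0.0000) / (5) = -1.8000
  v = (7 - (2)·-1.8000) / (-6) = -1.7667
Iteration 2:
  u = (-9 - (-2)·-1.7667) / (5) = -2.5067
  v = (7 - (2)·-2.5067) / (-6) = -2.0022
Iteration 3:
  u = (-9 - (-2)·-2.0022) / (5) = -2.6009
  v = (7 - (2)·-2.6009) / (-6) = -2.0336
Iteration 4:
  u = (-9 - (-2)·-2.0336) / (5) = -2.6134
  v = (7 - (2)·-2.6134) / (-6) = -2.0378
Residual b − A·x = (-0.0086, 0.0000); ∞-norm = 0.0086

0.0086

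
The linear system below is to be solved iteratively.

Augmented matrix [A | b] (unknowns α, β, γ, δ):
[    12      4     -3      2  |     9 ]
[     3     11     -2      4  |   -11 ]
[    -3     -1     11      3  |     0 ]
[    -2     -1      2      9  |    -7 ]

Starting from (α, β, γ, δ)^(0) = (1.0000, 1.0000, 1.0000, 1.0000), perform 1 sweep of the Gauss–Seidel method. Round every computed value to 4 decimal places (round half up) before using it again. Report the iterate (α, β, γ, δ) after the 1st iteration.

Iteration 1:
  α = (9 - (4)·1.0000 - (-3)·1.0000 - (2)·1.0000) / (12) = 0.5000
  β = (-11 - (3)·0.5000 - (-2)·1.0000 - (4)·1.0000) / (11) = -1.3182
  γ = (0 - (-3)·0.5000 - (-1)·-1.3182 - (3)·1.0000) / (11) = -0.2562
  δ = (-7 - (-2)·0.5000 - (-1)·-1.3182 - (2)·-0.2562) / (9) = -0.7562

(0.5000, -1.3182, -0.2562, -0.7562)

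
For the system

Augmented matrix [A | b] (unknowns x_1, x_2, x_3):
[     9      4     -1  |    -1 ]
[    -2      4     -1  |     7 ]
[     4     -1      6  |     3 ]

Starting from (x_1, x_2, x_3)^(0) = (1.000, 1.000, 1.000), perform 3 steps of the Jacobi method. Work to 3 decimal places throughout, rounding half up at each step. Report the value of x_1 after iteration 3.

Iteration 1:
  x_1 = (-1 - (4)·1.000 - (-1)·1.000) / (9) = -0.444
  x_2 = (7 - (-2)·1.000 - (-1)·1.000) / (4) = 2.500
  x_3 = (3 - (4)·1.000 - (-1)·1.000) / (6) = 0.000
Iteration 2:
  x_1 = (-1 - (4)·2.500 - (-1)·0.000) / (9) = -1.222
  x_2 = (7 - (-2)·-0.444 - (-1)·0.000) / (4) = 1.528
  x_3 = (3 - (4)·-0.444 - (-1)·2.500) / (6) = 1.213
Iteration 3:
  x_1 = (-1 - (4)·1.528 - (-1)·1.213) / (9) = -0.655
  x_2 = (7 - (-2)·-1.222 - (-1)·1.213) / (4) = 1.442
  x_3 = (3 - (4)·-1.222 - (-1)·1.528) / (6) = 1.569

-0.655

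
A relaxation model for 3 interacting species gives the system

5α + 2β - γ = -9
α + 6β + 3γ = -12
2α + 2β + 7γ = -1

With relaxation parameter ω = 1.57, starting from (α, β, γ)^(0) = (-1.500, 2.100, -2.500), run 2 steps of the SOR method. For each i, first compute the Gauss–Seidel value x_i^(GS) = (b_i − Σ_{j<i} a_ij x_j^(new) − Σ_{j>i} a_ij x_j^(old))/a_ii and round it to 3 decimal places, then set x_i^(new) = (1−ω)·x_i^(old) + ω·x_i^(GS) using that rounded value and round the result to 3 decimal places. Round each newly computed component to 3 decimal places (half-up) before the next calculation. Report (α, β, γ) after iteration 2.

(1.453, -5.613, -0.418)

Iteration 1:
  α: GS value = (-9 - (2)·2.100 - (-1)·-2.500) / (5) = -3.140;  α ← (1−ω)·-1.500 + ω·-3.140 = -4.075
  β: GS value = (-12 - (1)·-4.075 - (3)·-2.500) / (6) = -0.071;  β ← (1−ω)·2.100 + ω·-0.071 = -1.308
  γ: GS value = (-1 - (2)·-4.075 - (2)·-1.308) / (7) = 1.395;  γ ← (1−ω)·-2.500 + ω·1.395 = 3.615
Iteration 2:
  α: GS value = (-9 - (2)·-1.308 - (-1)·3.615) / (5) = -0.554;  α ← (1−ω)·-4.075 + ω·-0.554 = 1.453
  β: GS value = (-12 - (1)·1.453 - (3)·3.615) / (6) = -4.050;  β ← (1−ω)·-1.308 + ω·-4.050 = -5.613
  γ: GS value = (-1 - (2)·1.453 - (2)·-5.613) / (7) = 1.046;  γ ← (1−ω)·3.615 + ω·1.046 = -0.418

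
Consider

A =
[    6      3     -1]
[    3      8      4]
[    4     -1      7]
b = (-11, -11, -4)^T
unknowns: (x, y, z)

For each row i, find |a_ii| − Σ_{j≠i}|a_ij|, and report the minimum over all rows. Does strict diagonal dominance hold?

row 1: |6| − (3+1) = 2
row 2: |8| − (3+4) = 1
row 3: |7| − (4+1) = 2
minimum over rows = 1 → strictly diagonally dominant (convergence guaranteed)

1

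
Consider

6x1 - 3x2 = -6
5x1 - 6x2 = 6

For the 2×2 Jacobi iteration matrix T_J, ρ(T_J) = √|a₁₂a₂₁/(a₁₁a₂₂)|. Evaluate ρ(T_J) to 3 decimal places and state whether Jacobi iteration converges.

0.645

a₁₂a₂₁/(a₁₁a₂₂) = (-3)·(5) / ((6)·(-6)) = 0.416667
ρ = √|0.416667| = √0.416667 = 0.645
ρ < 1, so Jacobi converges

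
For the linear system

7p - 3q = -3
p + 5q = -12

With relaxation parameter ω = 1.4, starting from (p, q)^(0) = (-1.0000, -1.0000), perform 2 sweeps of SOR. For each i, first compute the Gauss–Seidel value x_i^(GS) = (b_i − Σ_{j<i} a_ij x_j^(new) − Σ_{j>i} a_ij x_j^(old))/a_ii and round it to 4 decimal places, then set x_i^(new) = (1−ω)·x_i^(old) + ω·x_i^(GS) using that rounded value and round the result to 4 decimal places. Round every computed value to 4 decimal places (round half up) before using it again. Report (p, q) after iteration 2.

Iteration 1:
  p: GS value = (-3 - (-3)·-1.0000) / (7) = -0.8571;  p ← (1−ω)·-1.0000 + ω·-0.8571 = -0.7999
  q: GS value = (-12 - (1)·-0.7999) / (5) = -2.2400;  q ← (1−ω)·-1.0000 + ω·-2.2400 = -2.7360
Iteration 2:
  p: GS value = (-3 - (-3)·-2.7360) / (7) = -1.6011;  p ← (1−ω)·-0.7999 + ω·-1.6011 = -1.9216
  q: GS value = (-12 - (1)·-1.9216) / (5) = -2.0157;  q ← (1−ω)·-2.7360 + ω·-2.0157 = -1.7276

(-1.9216, -1.7276)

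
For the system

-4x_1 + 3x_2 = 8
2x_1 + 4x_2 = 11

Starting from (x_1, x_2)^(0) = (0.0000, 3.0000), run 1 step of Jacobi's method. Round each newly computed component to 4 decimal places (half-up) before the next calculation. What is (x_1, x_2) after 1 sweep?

(0.2500, 2.7500)

Iteration 1:
  x_1 = (8 - (3)·3.0000) / (-4) = 0.2500
  x_2 = (11 - (2)·0.0000) / (4) = 2.7500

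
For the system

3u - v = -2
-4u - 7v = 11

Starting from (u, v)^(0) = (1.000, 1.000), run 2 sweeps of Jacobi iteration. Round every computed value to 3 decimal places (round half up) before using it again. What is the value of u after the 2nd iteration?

-1.381

Iteration 1:
  u = (-2 - (-1)·1.000) / (3) = -0.333
  v = (11 - (-4)·1.000) / (-7) = -2.143
Iteration 2:
  u = (-2 - (-1)·-2.143) / (3) = -1.381
  v = (11 - (-4)·-0.333) / (-7) = -1.381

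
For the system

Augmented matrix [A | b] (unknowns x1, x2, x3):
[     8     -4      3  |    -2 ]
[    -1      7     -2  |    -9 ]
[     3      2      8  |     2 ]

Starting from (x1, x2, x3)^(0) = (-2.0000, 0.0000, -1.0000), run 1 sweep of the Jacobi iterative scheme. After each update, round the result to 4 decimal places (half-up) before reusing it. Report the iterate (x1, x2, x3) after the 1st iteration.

(0.1250, -1.8571, 1.0000)

Iteration 1:
  x1 = (-2 - (-4)·0.0000 - (3)·-1.0000) / (8) = 0.1250
  x2 = (-9 - (-1)·-2.0000 - (-2)·-1.0000) / (7) = -1.8571
  x3 = (2 - (3)·-2.0000 - (2)·0.0000) / (8) = 1.0000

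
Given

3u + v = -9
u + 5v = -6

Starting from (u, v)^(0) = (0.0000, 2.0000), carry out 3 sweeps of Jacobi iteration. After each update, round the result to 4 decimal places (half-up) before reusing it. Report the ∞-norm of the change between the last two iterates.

Iteration 1:
  u = (-9 - (1)·2.0000) / (3) = -3.6667
  v = (-6 - (1)·0.0000) / (5) = -1.2000
Iteration 2:
  u = (-9 - (1)·-1.2000) / (3) = -2.6000
  v = (-6 - (1)·-3.6667) / (5) = -0.4667
Iteration 3:
  u = (-9 - (1)·-0.4667) / (3) = -2.8444
  v = (-6 - (1)·-2.6000) / (5) = -0.6800
Change: (-0.2444, -0.2133) → max |·| = 0.2444

0.2444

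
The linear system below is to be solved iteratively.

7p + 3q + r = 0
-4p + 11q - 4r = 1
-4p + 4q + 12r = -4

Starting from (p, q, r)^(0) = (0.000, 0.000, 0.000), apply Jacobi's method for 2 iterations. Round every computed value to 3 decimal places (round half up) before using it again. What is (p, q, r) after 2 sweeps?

Iteration 1:
  p = (0 - (3)·0.000 - (1)·0.000) / (7) = 0.000
  q = (1 - (-4)·0.000 - (-4)·0.000) / (11) = 0.091
  r = (-4 - (-4)·0.000 - (4)·0.000) / (12) = -0.333
Iteration 2:
  p = (0 - (3)·0.091 - (1)·-0.333) / (7) = 0.009
  q = (1 - (-4)·0.000 - (-4)·-0.333) / (11) = -0.030
  r = (-4 - (-4)·0.000 - (4)·0.091) / (12) = -0.364

(0.009, -0.030, -0.364)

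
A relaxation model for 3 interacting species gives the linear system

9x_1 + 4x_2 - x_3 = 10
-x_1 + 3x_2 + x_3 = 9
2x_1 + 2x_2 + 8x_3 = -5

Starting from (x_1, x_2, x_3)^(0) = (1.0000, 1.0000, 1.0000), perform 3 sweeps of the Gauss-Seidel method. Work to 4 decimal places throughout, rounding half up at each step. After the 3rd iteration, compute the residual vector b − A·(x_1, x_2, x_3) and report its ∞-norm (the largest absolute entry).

Iteration 1:
  x_1 = (10 - (4)·1.0000 - (-1)·1.0000) / (9) = 0.7778
  x_2 = (9 - (-1)·0.7778 - (1)·1.0000) / (3) = 2.9259
  x_3 = (-5 - (2)·0.7778 - (2)·2.9259) / (8) = -1.5509
Iteration 2:
  x_1 = (10 - (4)·2.9259 - (-1)·-1.5509) / (9) = -0.3616
  x_2 = (9 - (-1)·-0.3616 - (1)·-1.5509) / (3) = 3.3964
  x_3 = (-5 - (2)·-0.3616 - (2)·3.3964) / (8) = -1.3837
Iteration 3:
  x_1 = (10 - (4)·3.3964 - (-1)·-1.3837) / (9) = -0.5521
  x_2 = (9 - (-1)·-0.5521 - (1)·-1.3837) / (3) = 3.2772
  x_3 = (-5 - (2)·-0.5521 - (2)·3.2772) / (8) = -1.3063
Residual b − A·x = (0.5538, -0.0774, 0.0002); ∞-norm = 0.5538

0.5538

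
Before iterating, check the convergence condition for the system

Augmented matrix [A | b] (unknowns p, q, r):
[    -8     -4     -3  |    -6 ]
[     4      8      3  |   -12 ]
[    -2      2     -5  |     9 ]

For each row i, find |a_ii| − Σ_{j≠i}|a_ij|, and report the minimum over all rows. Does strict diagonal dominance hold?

1

row 1: |-8| − (4+3) = 1
row 2: |8| − (4+3) = 1
row 3: |-5| − (2+2) = 1
minimum over rows = 1 → strictly diagonally dominant (convergence guaranteed)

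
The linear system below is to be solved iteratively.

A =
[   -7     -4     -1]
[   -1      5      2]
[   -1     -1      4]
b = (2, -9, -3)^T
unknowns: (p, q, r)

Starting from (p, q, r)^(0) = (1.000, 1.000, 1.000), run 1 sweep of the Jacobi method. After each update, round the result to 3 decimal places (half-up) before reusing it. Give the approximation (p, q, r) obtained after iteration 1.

(-1.000, -2.000, -0.250)

Iteration 1:
  p = (2 - (-4)·1.000 - (-1)·1.000) / (-7) = -1.000
  q = (-9 - (-1)·1.000 - (2)·1.000) / (5) = -2.000
  r = (-3 - (-1)·1.000 - (-1)·1.000) / (4) = -0.250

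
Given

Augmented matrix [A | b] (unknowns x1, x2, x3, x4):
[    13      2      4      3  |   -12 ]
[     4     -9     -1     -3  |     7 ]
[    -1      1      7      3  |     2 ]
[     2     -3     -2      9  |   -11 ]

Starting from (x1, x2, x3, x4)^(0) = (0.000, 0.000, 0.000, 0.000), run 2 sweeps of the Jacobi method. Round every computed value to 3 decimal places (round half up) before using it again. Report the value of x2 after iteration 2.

-0.812

Iteration 1:
  x1 = (-12 - (2)·0.000 - (4)·0.000 - (3)·0.000) / (13) = -0.923
  x2 = (7 - (4)·0.000 - (-1)·0.000 - (-3)·0.000) / (-9) = -0.778
  x3 = (2 - (-1)·0.000 - (1)·0.000 - (3)·0.000) / (7) = 0.286
  x4 = (-11 - (2)·0.000 - (-3)·0.000 - (-2)·0.000) / (9) = -1.222
Iteration 2:
  x1 = (-12 - (2)·-0.778 - (4)·0.286 - (3)·-1.222) / (13) = -0.609
  x2 = (7 - (4)·-0.923 - (-1)·0.286 - (-3)·-1.222) / (-9) = -0.812
  x3 = (2 - (-1)·-0.923 - (1)·-0.778 - (3)·-1.222) / (7) = 0.789
  x4 = (-11 - (2)·-0.923 - (-3)·-0.778 - (-2)·0.286) / (9) = -1.213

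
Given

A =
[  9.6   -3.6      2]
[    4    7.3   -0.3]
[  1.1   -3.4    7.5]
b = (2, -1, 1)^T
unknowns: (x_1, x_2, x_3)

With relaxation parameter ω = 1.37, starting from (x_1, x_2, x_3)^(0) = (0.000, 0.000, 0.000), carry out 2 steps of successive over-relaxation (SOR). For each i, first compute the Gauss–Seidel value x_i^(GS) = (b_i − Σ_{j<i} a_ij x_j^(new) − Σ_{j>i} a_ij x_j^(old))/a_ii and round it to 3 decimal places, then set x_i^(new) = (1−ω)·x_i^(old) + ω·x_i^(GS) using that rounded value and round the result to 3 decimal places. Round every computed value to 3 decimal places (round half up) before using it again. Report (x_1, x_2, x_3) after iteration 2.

(0.010, -0.054, 0.192)

Iteration 1:
  x_1: GS value = (2 - (-3.6)·0.000 - (2)·0.000) / (9.6) = 0.208;  x_1 ← (1−ω)·0.000 + ω·0.208 = 0.285
  x_2: GS value = (-1 - (4)·0.285 - (-0.3)·0.000) / (7.3) = -0.293;  x_2 ← (1−ω)·0.000 + ω·-0.293 = -0.401
  x_3: GS value = (1 - (1.1)·0.285 - (-3.4)·-0.401) / (7.5) = -0.090;  x_3 ← (1−ω)·0.000 + ω·-0.090 = -0.123
Iteration 2:
  x_1: GS value = (2 - (-3.6)·-0.401 - (2)·-0.123) / (9.6) = 0.084;  x_1 ← (1−ω)·0.285 + ω·0.084 = 0.010
  x_2: GS value = (-1 - (4)·0.010 - (-0.3)·-0.123) / (7.3) = -0.148;  x_2 ← (1−ω)·-0.401 + ω·-0.148 = -0.054
  x_3: GS value = (1 - (1.1)·0.010 - (-3.4)·-0.054) / (7.5) = 0.107;  x_3 ← (1−ω)·-0.123 + ω·0.107 = 0.192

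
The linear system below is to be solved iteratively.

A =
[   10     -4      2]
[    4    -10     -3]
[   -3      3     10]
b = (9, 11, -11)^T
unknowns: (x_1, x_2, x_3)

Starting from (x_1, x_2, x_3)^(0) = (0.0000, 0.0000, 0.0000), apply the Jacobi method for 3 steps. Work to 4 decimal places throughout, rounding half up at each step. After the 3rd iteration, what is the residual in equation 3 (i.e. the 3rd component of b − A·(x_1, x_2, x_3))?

1.2720

Iteration 1:
  x_1 = (9 - (-4)·0.0000 - (2)·0.0000) / (10) = 0.9000
  x_2 = (11 - (4)·0.0000 - (-3)·0.0000) / (-10) = -1.1000
  x_3 = (-11 - (-3)·0.0000 - (3)·0.0000) / (10) = -1.1000
Iteration 2:
  x_1 = (9 - (-4)·-1.1000 - (2)·-1.1000) / (10) = 0.6800
  x_2 = (11 - (4)·0.9000 - (-3)·-1.1000) / (-10) = -0.4100
  x_3 = (-11 - (-3)·0.9000 - (3)·-1.1000) / (10) = -0.5000
Iteration 3:
  x_1 = (9 - (-4)·-0.4100 - (2)·-0.5000) / (10) = 0.8360
  x_2 = (11 - (4)·0.6800 - (-3)·-0.5000) / (-10) = -0.6780
  x_3 = (-11 - (-3)·0.6800 - (3)·-0.4100) / (10) = -0.7730
Residual b − A·x = (-0.5260, -1.4430, 1.2720)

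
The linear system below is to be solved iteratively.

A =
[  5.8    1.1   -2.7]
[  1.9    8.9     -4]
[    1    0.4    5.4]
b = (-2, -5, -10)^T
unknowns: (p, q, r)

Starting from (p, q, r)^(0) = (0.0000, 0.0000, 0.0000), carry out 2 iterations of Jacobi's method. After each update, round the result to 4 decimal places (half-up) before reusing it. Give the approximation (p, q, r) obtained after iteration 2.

(-1.1004, -1.3205, -1.7464)

Iteration 1:
  p = (-2 - (1.1)·0.0000 - (-2.7)·0.0000) / (5.8) = -0.3448
  q = (-5 - (1.9)·0.0000 - (-4)·0.0000) / (8.9) = -0.5618
  r = (-10 - (1)·0.0000 - (0.4)·0.0000) / (5.4) = -1.8519
Iteration 2:
  p = (-2 - (1.1)·-0.5618 - (-2.7)·-1.8519) / (5.8) = -1.1004
  q = (-5 - (1.9)·-0.3448 - (-4)·-1.8519) / (8.9) = -1.3205
  r = (-10 - (1)·-0.3448 - (0.4)·-0.5618) / (5.4) = -1.7464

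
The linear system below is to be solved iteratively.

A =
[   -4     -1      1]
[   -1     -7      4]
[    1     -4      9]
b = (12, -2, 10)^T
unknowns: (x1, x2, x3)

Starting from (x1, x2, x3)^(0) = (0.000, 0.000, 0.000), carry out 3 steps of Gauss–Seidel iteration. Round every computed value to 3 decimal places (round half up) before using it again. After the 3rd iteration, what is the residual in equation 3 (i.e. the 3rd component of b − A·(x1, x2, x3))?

Iteration 1:
  x1 = (12 - (-1)·0.000 - (1)·0.000) / (-4) = -3.000
  x2 = (-2 - (-1)·-3.000 - (4)·0.000) / (-7) = 0.714
  x3 = (10 - (1)·-3.000 - (-4)·0.714) / (9) = 1.762
Iteration 2:
  x1 = (12 - (-1)·0.714 - (1)·1.762) / (-4) = -2.738
  x2 = (-2 - (-1)·-2.738 - (4)·1.762) / (-7) = 1.684
  x3 = (10 - (1)·-2.738 - (-4)·1.684) / (9) = 2.164
Iteration 3:
  x1 = (12 - (-1)·1.684 - (1)·2.164) / (-4) = -2.880
  x2 = (-2 - (-1)·-2.880 - (4)·2.164) / (-7) = 1.934
  x3 = (10 - (1)·-2.880 - (-4)·1.934) / (9) = 2.291
Residual b − A·x = (0.123, -0.506, -0.003)

-0.003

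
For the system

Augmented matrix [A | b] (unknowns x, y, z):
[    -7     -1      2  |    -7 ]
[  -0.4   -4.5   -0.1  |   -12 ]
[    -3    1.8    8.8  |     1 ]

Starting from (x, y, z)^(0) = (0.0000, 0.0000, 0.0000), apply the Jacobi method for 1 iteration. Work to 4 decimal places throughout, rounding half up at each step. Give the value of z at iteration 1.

0.1136

Iteration 1:
  x = (-7 - (-1)·0.0000 - (2)·0.0000) / (-7) = 1.0000
  y = (-12 - (-0.4)·0.0000 - (-0.1)·0.0000) / (-4.5) = 2.6667
  z = (1 - (-3)·0.0000 - (1.8)·0.0000) / (8.8) = 0.1136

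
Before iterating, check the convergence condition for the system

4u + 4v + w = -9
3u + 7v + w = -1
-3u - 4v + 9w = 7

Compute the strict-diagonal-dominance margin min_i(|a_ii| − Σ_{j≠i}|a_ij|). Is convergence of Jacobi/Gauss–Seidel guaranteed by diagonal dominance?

-1

row 1: |4| − (4+1) = -1
row 2: |7| − (3+1) = 3
row 3: |9| − (3+4) = 2
minimum over rows = -1 → not strictly diagonally dominant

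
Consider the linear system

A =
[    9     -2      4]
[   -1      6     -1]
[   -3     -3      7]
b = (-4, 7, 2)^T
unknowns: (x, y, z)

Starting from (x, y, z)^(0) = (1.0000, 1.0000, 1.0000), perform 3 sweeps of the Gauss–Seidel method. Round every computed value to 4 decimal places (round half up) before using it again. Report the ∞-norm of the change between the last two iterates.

0.0509

Iteration 1:
  x = (-4 - (-2)·1.0000 - (4)·1.0000) / (9) = -0.6667
  y = (7 - (-1)·-0.6667 - (-1)·1.0000) / (6) = 1.2222
  z = (2 - (-3)·-0.6667 - (-3)·1.2222) / (7) = 0.5238
Iteration 2:
  x = (-4 - (-2)·1.2222 - (4)·0.5238) / (9) = -0.4056
  y = (7 - (-1)·-0.4056 - (-1)·0.5238) / (6) = 1.1864
  z = (2 - (-3)·-0.4056 - (-3)·1.1864) / (7) = 0.6203
Iteration 3:
  x = (-4 - (-2)·1.1864 - (4)·0.6203) / (9) = -0.4565
  y = (7 - (-1)·-0.4565 - (-1)·0.6203) / (6) = 1.1940
  z = (2 - (-3)·-0.4565 - (-3)·1.1940) / (7) = 0.6018
Change: (-0.0509, 0.0076, -0.0185) → max |·| = 0.0509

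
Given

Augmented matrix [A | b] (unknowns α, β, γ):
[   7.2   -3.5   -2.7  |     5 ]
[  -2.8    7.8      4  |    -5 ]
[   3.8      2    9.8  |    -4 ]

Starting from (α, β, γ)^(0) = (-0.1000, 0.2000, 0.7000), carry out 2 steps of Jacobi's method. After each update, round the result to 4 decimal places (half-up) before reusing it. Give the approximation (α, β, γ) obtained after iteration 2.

Iteration 1:
  α = (5 - (-3.5)·0.2000 - (-2.7)·0.7000) / (7.2) = 1.0542
  β = (-5 - (-2.8)·-0.1000 - (4)·0.7000) / (7.8) = -1.0359
  γ = (-4 - (3.8)·-0.1000 - (2)·0.2000) / (9.8) = -0.4102
Iteration 2:
  α = (5 - (-3.5)·-1.0359 - (-2.7)·-0.4102) / (7.2) = 0.0371
  β = (-5 - (-2.8)·1.0542 - (4)·-0.4102) / (7.8) = -0.0522
  γ = (-4 - (3.8)·1.0542 - (2)·-1.0359) / (9.8) = -0.6055

(0.0371, -0.0522, -0.6055)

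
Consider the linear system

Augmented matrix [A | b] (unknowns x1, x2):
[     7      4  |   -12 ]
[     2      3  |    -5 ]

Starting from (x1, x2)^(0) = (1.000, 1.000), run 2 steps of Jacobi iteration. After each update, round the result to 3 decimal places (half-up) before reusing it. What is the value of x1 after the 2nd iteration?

Iteration 1:
  x1 = (-12 - (4)·1.000) / (7) = -2.286
  x2 = (-5 - (2)·1.000) / (3) = -2.333
Iteration 2:
  x1 = (-12 - (4)·-2.333) / (7) = -0.381
  x2 = (-5 - (2)·-2.286) / (3) = -0.143

-0.381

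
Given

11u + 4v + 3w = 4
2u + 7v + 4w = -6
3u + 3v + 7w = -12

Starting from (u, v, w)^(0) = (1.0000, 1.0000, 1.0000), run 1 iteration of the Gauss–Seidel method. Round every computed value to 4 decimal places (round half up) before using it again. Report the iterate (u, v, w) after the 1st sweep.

(-0.2727, -1.3507, -1.0185)

Iteration 1:
  u = (4 - (4)·1.0000 - (3)·1.0000) / (11) = -0.2727
  v = (-6 - (2)·-0.2727 - (4)·1.0000) / (7) = -1.3507
  w = (-12 - (3)·-0.2727 - (3)·-1.3507) / (7) = -1.0185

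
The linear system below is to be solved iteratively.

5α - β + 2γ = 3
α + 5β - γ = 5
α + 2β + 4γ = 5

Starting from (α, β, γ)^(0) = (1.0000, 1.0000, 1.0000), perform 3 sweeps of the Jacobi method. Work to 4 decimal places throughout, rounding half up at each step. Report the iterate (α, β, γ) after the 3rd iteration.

Iteration 1:
  α = (3 - (-1)·1.0000 - (2)·1.0000) / (5) = 0.4000
  β = (5 - (1)·1.0000 - (-1)·1.0000) / (5) = 1.0000
  γ = (5 - (1)·1.0000 - (2)·1.0000) / (4) = 0.5000
Iteration 2:
  α = (3 - (-1)·1.0000 - (2)·0.5000) / (5) = 0.6000
  β = (5 - (1)·0.4000 - (-1)·0.5000) / (5) = 1.0200
  γ = (5 - (1)·0.4000 - (2)·1.0000) / (4) = 0.6500
Iteration 3:
  α = (3 - (-1)·1.0200 - (2)·0.6500) / (5) = 0.5440
  β = (5 - (1)·0.6000 - (-1)·0.6500) / (5) = 1.0100
  γ = (5 - (1)·0.6000 - (2)·1.0200) / (4) = 0.5900

(0.5440, 1.0100, 0.5900)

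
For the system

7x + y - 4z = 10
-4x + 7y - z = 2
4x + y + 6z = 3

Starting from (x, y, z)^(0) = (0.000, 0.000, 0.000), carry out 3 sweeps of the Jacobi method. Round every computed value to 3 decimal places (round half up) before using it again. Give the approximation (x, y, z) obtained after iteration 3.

(0.975, 1.170, -0.811)

Iteration 1:
  x = (10 - (1)·0.000 - (-4)·0.000) / (7) = 1.429
  y = (2 - (-4)·0.000 - (-1)·0.000) / (7) = 0.286
  z = (3 - (4)·0.000 - (1)·0.000) / (6) = 0.500
Iteration 2:
  x = (10 - (1)·0.286 - (-4)·0.500) / (7) = 1.673
  y = (2 - (-4)·1.429 - (-1)·0.500) / (7) = 1.174
  z = (3 - (4)·1.429 - (1)·0.286) / (6) = -0.500
Iteration 3:
  x = (10 - (1)·1.174 - (-4)·-0.500) / (7) = 0.975
  y = (2 - (-4)·1.673 - (-1)·-0.500) / (7) = 1.170
  z = (3 - (4)·1.673 - (1)·1.174) / (6) = -0.811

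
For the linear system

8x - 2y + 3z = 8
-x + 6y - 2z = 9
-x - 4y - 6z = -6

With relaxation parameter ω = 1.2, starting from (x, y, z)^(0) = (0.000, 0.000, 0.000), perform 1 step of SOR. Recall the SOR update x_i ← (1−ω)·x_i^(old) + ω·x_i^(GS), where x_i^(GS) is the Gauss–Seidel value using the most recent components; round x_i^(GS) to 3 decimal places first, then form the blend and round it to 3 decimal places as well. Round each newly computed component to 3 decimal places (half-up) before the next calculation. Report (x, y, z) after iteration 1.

(1.200, 2.040, -0.672)

Iteration 1:
  x: GS value = (8 - (-2)·0.000 - (3)·0.000) / (8) = 1.000;  x ← (1−ω)·0.000 + ω·1.000 = 1.200
  y: GS value = (9 - (-1)·1.200 - (-2)·0.000) / (6) = 1.700;  y ← (1−ω)·0.000 + ω·1.700 = 2.040
  z: GS value = (-6 - (-1)·1.200 - (-4)·2.040) / (-6) = -0.560;  z ← (1−ω)·0.000 + ω·-0.560 = -0.672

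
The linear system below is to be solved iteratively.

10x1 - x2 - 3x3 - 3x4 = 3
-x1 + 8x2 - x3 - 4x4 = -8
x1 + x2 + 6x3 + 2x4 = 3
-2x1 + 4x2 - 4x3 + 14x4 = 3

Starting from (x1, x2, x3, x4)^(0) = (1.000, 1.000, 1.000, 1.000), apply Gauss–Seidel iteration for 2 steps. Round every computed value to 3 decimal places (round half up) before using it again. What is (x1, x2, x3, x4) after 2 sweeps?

Iteration 1:
  x1 = (3 - (-1)·1.000 - (-3)·1.000 - (-3)·1.000) / (10) = 1.000
  x2 = (-8 - (-1)·1.000 - (-1)·1.000 - (-4)·1.000) / (8) = -0.250
  x3 = (3 - (1)·1.000 - (1)·-0.250 - (2)·1.000) / (6) = 0.042
  x4 = (3 - (-2)·1.000 - (4)·-0.250 - (-4)·0.042) / (14) = 0.441
Iteration 2:
  x1 = (3 - (-1)·-0.250 - (-3)·0.042 - (-3)·0.441) / (10) = 0.420
  x2 = (-8 - (-1)·0.420 - (-1)·0.042 - (-4)·0.441) / (8) = -0.722
  x3 = (3 - (1)·0.420 - (1)·-0.722 - (2)·0.441) / (6) = 0.403
  x4 = (3 - (-2)·0.420 - (4)·-0.722 - (-4)·0.403) / (14) = 0.596

(0.420, -0.722, 0.403, 0.596)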